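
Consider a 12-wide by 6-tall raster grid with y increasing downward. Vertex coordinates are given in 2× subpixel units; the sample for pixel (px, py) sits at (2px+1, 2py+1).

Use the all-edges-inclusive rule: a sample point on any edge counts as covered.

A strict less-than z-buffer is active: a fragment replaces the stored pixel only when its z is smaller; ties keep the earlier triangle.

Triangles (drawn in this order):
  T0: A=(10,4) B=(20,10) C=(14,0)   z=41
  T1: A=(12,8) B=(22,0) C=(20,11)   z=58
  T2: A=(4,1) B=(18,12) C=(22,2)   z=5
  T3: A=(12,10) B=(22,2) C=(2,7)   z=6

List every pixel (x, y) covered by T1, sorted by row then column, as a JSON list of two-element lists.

T0:
  2·area = 64  (B↔C swapped to make it positive)
  edge (10, 4)→(14, 0): d=(4,-4) inclusive
  edge (14, 0)→(20, 10): d=(6,10) inclusive
  edge (20, 10)→(10, 4): d=(-10,-6) inclusive
    (2,0)@(5, 1): e=[-32,96,0] → ·  [on edge]
    (6,0)@(13, 1): e=[0,16,48] → #  [on edge]
    (7,0)@(15, 1): e=[8,-4,60] → ·
    (5,1)@(11, 3): e=[0,48,16] → #  [on edge]
    (7,1)@(15, 3): e=[16,8,40] → #
    (8,1)@(17, 3): e=[24,-12,52] → ·
    (4,2)@(9, 5): e=[0,80,-16] → ·  [on edge]
    (5,2)@(11, 5): e=[8,60,-4] → ·
    (6,2)@(13, 5): e=[16,40,8] → #
    (8,2)@(17, 5): e=[32,0,32] → #  [on edge]
    (9,2)@(19, 5): e=[40,-20,44] → ·
    (3,3)@(7, 7): e=[0,112,-48] → ·  [on edge]
    (7,3)@(15, 7): e=[32,32,0] → #  [on edge]
    (2,4)@(5, 9): e=[0,144,-80] → ·  [on edge]
    (1,5)@(3, 11): e=[0,176,-112] → ·  [on edge]
  covered (10 px):
    · · · · · · # · · · · ·
    · · · · · # # # · · · ·
    · · · · · · # # # · · ·
    · · · · · · · # # · · ·
    · · · · · · · · · # · ·
    · · · · · · · · · · · ·
T1:
  2·area = 94
  edge (12, 8)→(22, 0): d=(10,-8) inclusive
  edge (22, 0)→(20, 11): d=(-2,11) inclusive
  edge (20, 11)→(12, 8): d=(-8,-3) inclusive
    (10,0)@(21, 1): e=[2,9,83] → #
    (11,0)@(23, 1): e=[18,-13,89] → ·
    (9,1)@(19, 3): e=[6,27,61] → #
    (11,1)@(23, 3): e=[38,-17,73] → ·
    (8,2)@(17, 5): e=[10,45,39] → #
    (11,2)@(23, 5): e=[58,-21,57] → ·
    (7,3)@(15, 7): e=[14,63,17] → #
    (10,3)@(21, 7): e=[62,-3,35] → ·
    (7,4)@(15, 9): e=[34,59,1] → #
    (10,4)@(21, 9): e=[82,-7,19] → ·
    (7,5)@(15, 11): e=[54,55,-15] → ·
    (8,5)@(17, 11): e=[70,33,-9] → ·
  covered (12 px):
    · · · · · · · · · · # ·
    · · · · · · · · · # # ·
    · · · · · · · · # # # ·
    · · · · · · · # # # · ·
    · · · · · · · # # # · ·
    · · · · · · · · · · · ·
T2:
  2·area = 184  (B↔C swapped to make it positive)
  edge (4, 1)→(22, 2): d=(18,1) inclusive
  edge (22, 2)→(18, 12): d=(-4,10) inclusive
  edge (18, 12)→(4, 1): d=(-14,-11) inclusive
    (3,1)@(7, 3): e=[33,146,5] → #
    (4,1)@(9, 3): e=[31,126,27] → #
    (5,1)@(11, 3): e=[29,106,49] → #
    (6,1)@(13, 3): e=[27,86,71] → #
    (7,1)@(15, 3): e=[25,66,93] → #
    (8,1)@(17, 3): e=[23,46,115] → #
    (9,1)@(19, 3): e=[21,26,137] → #
    (10,1)@(21, 3): e=[19,6,159] → #
    (11,1)@(23, 3): e=[17,-14,181] → ·
    (3,2)@(7, 5): e=[69,138,-23] → ·
    (4,2)@(9, 5): e=[67,118,-1] → ·
    (5,2)@(11, 5): e=[65,98,21] → #
  covered (21 px):
    · · · · · · · · · · · ·
    · · · # # # # # # # # ·
    · · · · · # # # # # · ·
    · · · · · · # # # # · ·
    · · · · · · · # # # · ·
    · · · · · · · · # · · ·
T3:
  2·area = 110  (B↔C swapped to make it positive)
  edge (12, 10)→(2, 7): d=(-10,-3) inclusive
  edge (2, 7)→(22, 2): d=(20,-5) inclusive
  edge (22, 2)→(12, 10): d=(-10,8) inclusive
    (9,1)@(19, 3): e=[91,5,14] → #
    (10,1)@(21, 3): e=[97,15,-2] → ·
    (5,2)@(11, 5): e=[47,5,58] → #
    (6,2)@(13, 5): e=[53,15,42] → #
    (7,2)@(15, 5): e=[59,25,26] → #
    (8,2)@(17, 5): e=[65,35,10] → #
    (9,2)@(19, 5): e=[71,45,-6] → ·
    (1,3)@(3, 7): e=[3,5,102] → #
    (2,3)@(5, 7): e=[9,15,86] → #
    (3,3)@(7, 7): e=[15,25,70] → #
    (4,3)@(9, 7): e=[21,35,54] → #
    (8,3)@(17, 7): e=[45,75,-10] → ·
  covered (15 px):
    · · · · · · · · · · · ·
    · · · · · · · · · # · ·
    · · · · · # # # # · · ·
    · # # # # # # # · · · ·
    · · · · # # # · · · · ·
    · · · · · · · · · · · ·

Final: [[10,0],[9,1],[10,1],[8,2],[9,2],[10,2],[7,3],[8,3],[9,3],[7,4],[8,4],[9,4]]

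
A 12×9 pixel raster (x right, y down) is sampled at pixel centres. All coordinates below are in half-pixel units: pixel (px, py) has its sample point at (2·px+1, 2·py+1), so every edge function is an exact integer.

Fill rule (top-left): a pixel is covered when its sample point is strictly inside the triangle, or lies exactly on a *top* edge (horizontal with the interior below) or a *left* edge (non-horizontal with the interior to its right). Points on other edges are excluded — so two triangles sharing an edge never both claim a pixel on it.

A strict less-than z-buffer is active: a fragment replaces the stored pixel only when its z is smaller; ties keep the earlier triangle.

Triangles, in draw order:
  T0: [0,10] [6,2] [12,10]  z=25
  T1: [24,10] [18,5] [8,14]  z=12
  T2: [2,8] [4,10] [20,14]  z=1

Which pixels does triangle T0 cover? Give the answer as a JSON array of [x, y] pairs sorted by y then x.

T0:
  2·area = 96
  edge (0, 10)→(6, 2): d=(6,-8) top-left  bias=+0
  edge (6, 2)→(12, 10): d=(6,8) right/bottom  bias=-1
  edge (12, 10)→(0, 10): d=(-12,0) right/bottom  bias=-1
    (2,2)@(5, 5): e=[10,26,60] → █
    (3,2)@(7, 5): e=[26,10,60] → █
    (4,2)@(9, 5): e=[42,-6,60] → ·
    (1,3)@(3, 7): e=[6,54,36] → █
    (4,3)@(9, 7): e=[54,6,36] → █
    (5,3)@(11, 7): e=[70,-10,36] → ·
    (0,4)@(1, 9): e=[2,82,12] → █
    (5,4)@(11, 9): e=[82,2,12] → █
    (6,4)@(13, 9): e=[98,-14,12] → ·
    (0,5)@(1, 11): e=[14,94,-12] → ·
    (1,5)@(3, 11): e=[30,78,-12] → ·
    (2,5)@(5, 11): e=[46,62,-12] → ·
  covered (12 px):
    · · · · · · · · · · · ·
    · · · · · · · · · · · ·
    · · █ █ · · · · · · · ·
    · █ █ █ █ · · · · · · ·
    █ █ █ █ █ █ · · · · · ·
    · · · · · · · · · · · ·
    · · · · · · · · · · · ·
    · · · · · · · · · · · ·
    · · · · · · · · · · · ·
T1:
  2·area = 104  (B↔C swapped to make it positive)
  edge (24, 10)→(8, 14): d=(-16,4) right/bottom  bias=-1
  edge (8, 14)→(18, 5): d=(10,-9) top-left  bias=+0
  edge (18, 5)→(24, 10): d=(6,5) right/bottom  bias=-1
    (8,3)@(17, 7): e=[76,11,17] → █
    (9,3)@(19, 7): e=[68,29,7] → █
    (10,3)@(21, 7): e=[60,47,-3] → ·
    (7,4)@(15, 9): e=[52,13,39] → █
    (10,4)@(21, 9): e=[28,67,9] → █
    (11,4)@(23, 9): e=[20,85,-1] → ·
    (6,5)@(13, 11): e=[28,15,61] → █
    (10,5)@(21, 11): e=[-4,87,21] → ·
    (5,6)@(11, 13): e=[4,17,83] → █
    (6,6)@(13, 13): e=[-4,35,73] → ·
    (7,6)@(15, 13): e=[-12,53,63] → ·
    (8,6)@(17, 13): e=[-20,71,53] → ·
  covered (11 px):
    · · · · · · · · · · · ·
    · · · · · · · · · · · ·
    · · · · · · · · · · · ·
    · · · · · · · · █ █ · ·
    · · · · · · · █ █ █ █ ·
    · · · · · · █ █ █ █ · ·
    · · · · · █ · · · · · ·
    · · · · · · · · · · · ·
    · · · · · · · · · · · ·
T2:
  2·area = 24  (B↔C swapped to make it positive)
  edge (2, 8)→(20, 14): d=(18,6) right/bottom  bias=-1
  edge (20, 14)→(4, 10): d=(-16,-4) top-left  bias=+0
  edge (4, 10)→(2, 8): d=(-2,-2) top-left  bias=+0
    (0,3)@(1, 7): e=[-12,36,0] → ·  [on edge]
    (1,4)@(3, 9): e=[12,12,0] → █  [on edge]
    (2,4)@(5, 9): e=[0,20,4] → ·  [on edge]
    (1,5)@(3, 11): e=[48,-20,-4] → ·
    (2,5)@(5, 11): e=[36,-12,0] → ·  [on edge]
    (4,5)@(9, 11): e=[12,4,8] → █
    (5,5)@(11, 11): e=[0,12,12] → ·  [on edge]
    (3,6)@(7, 13): e=[60,-36,0] → ·  [on edge]
    (4,6)@(9, 13): e=[48,-28,4] → ·
    (8,6)@(17, 13): e=[0,4,20] → ·  [on edge]
    (4,7)@(9, 15): e=[84,-60,0] → ·  [on edge]
    (11,7)@(23, 15): e=[0,-4,28] → ·  [on edge]
    (5,8)@(11, 17): e=[108,-84,0] → ·  [on edge]
  covered (2 px):
    · · · · · · · · · · · ·
    · · · · · · · · · · · ·
    · · · · · · · · · · · ·
    · · · · · · · · · · · ·
    · █ · · · · · · · · · ·
    · · · · █ · · · · · · ·
    · · · · · · · · · · · ·
    · · · · · · · · · · · ·
    · · · · · · · · · · · ·

Final: [[2,2],[3,2],[1,3],[2,3],[3,3],[4,3],[0,4],[1,4],[2,4],[3,4],[4,4],[5,4]]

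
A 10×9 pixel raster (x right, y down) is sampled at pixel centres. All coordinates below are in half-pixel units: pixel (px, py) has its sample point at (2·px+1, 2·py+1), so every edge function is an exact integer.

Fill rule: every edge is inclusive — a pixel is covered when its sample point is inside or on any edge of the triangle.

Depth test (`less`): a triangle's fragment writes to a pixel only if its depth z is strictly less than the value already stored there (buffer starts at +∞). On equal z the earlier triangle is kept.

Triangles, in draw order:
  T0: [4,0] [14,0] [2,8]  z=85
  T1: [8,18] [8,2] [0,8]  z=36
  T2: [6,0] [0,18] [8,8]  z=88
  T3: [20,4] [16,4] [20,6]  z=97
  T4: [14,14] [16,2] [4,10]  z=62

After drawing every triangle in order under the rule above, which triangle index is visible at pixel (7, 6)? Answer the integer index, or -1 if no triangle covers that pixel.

T0:
  2·area = 80
  edge (4, 0)→(14, 0): d=(10,0) inclusive
  edge (14, 0)→(2, 8): d=(-12,8) inclusive
  edge (2, 8)→(4, 0): d=(2,-8) inclusive
    (2,0)@(5, 1): e=[10,60,10] → █
    (3,0)@(7, 1): e=[10,44,26] → █
    (4,0)@(9, 1): e=[10,28,42] → █
    (5,0)@(11, 1): e=[10,12,58] → █
    (6,0)@(13, 1): e=[10,-4,74] → ·
    (2,1)@(5, 3): e=[30,36,14] → █
    (5,1)@(11, 3): e=[30,-12,62] → ·
    (1,2)@(3, 5): e=[50,28,2] → █
    (3,2)@(7, 5): e=[50,-4,34] → ·
    (4,2)@(9, 5): e=[50,-20,50] → ·
    (1,3)@(3, 7): e=[70,4,6] → █
    (2,3)@(5, 7): e=[70,-12,22] → ·
  covered (10 px):
    · · █ █ █ █ · · · ·
    · · █ █ █ · · · · ·
    · █ █ · · · · · · ·
    · █ · · · · · · · ·
    · · · · · · · · · ·
    · · · · · · · · · ·
    · · · · · · · · · ·
    · · · · · · · · · ·
    · · · · · · · · · ·
T1:
  2·area = 128  (B↔C swapped to make it positive)
  edge (8, 18)→(0, 8): d=(-8,-10) inclusive
  edge (0, 8)→(8, 2): d=(8,-6) inclusive
  edge (8, 2)→(8, 18): d=(0,16) inclusive
    (3,1)@(7, 3): e=[110,2,16] → █
    (4,1)@(9, 3): e=[130,14,-16] → ·
    (2,2)@(5, 5): e=[74,6,48] → █
    (4,2)@(9, 5): e=[114,30,-16] → ·
    (1,3)@(3, 7): e=[38,10,80] → █
    (4,3)@(9, 7): e=[98,46,-16] → ·
    (0,4)@(1, 9): e=[2,14,112] → █
    (4,4)@(9, 9): e=[82,62,-16] → ·
    (0,5)@(1, 11): e=[-14,30,112] → ·
    (1,5)@(3, 11): e=[6,42,80] → █
    (4,5)@(9, 11): e=[66,78,-16] → ·
    (1,6)@(3, 13): e=[-10,58,80] → ·
  covered (16 px):
    · · · · · · · · · ·
    · · · █ · · · · · ·
    · · █ █ · · · · · ·
    · █ █ █ · · · · · ·
    █ █ █ █ · · · · · ·
    · █ █ █ · · · · · ·
    · · █ █ · · · · · ·
    · · · █ · · · · · ·
    · · · · · · · · · ·
T2:
  2·area = 84  (B↔C swapped to make it positive)
  edge (6, 0)→(8, 8): d=(2,8) inclusive
  edge (8, 8)→(0, 18): d=(-8,10) inclusive
  edge (0, 18)→(6, 0): d=(6,-18) inclusive
    (2,1)@(5, 3): e=[14,70,0] → █  [on edge]
    (3,1)@(7, 3): e=[-2,50,36] → ·
    (2,2)@(5, 5): e=[18,54,12] → █
    (3,2)@(7, 5): e=[2,34,48] → █
    (4,2)@(9, 5): e=[-14,14,84] → ·
    (2,3)@(5, 7): e=[22,38,24] → █
    (4,3)@(9, 7): e=[-10,-2,96] → ·
    (1,4)@(3, 9): e=[42,42,0] → █  [on edge]
    (4,4)@(9, 9): e=[-6,-18,108] → ·
    (1,5)@(3, 11): e=[46,26,12] → █
    (3,5)@(7, 11): e=[14,-14,84] → ·
    (1,6)@(3, 13): e=[50,10,24] → █
    (0,7)@(1, 15): e=[70,14,0] → █  [on edge]
  covered (12 px):
    · · · · · · · · · ·
    · · █ · · · · · · ·
    · · █ █ · · · · · ·
    · · █ █ · · · · · ·
    · █ █ █ · · · · · ·
    · █ █ · · · · · · ·
    · █ · · · · · · · ·
    █ · · · · · · · · ·
    · · · · · · · · · ·
T3:
  2·area = 8  (B↔C swapped to make it positive)
  edge (20, 4)→(20, 6): d=(0,2) inclusive
  edge (20, 6)→(16, 4): d=(-4,-2) inclusive
  edge (16, 4)→(20, 4): d=(4,0) inclusive
    (9,2)@(19, 5): e=[2,2,4] → █
    (9,3)@(19, 7): e=[2,-6,12] → ·
  covered (1 px):
    · · · · · · · · · ·
    · · · · · · · · · ·
    · · · · · · · · · █
    · · · · · · · · · ·
    · · · · · · · · · ·
    · · · · · · · · · ·
    · · · · · · · · · ·
    · · · · · · · · · ·
    · · · · · · · · · ·
T4:
  2·area = 128  (B↔C swapped to make it positive)
  edge (14, 14)→(4, 10): d=(-10,-4) inclusive
  edge (4, 10)→(16, 2): d=(12,-8) inclusive
  edge (16, 2)→(14, 14): d=(-2,12) inclusive
    (7,1)@(15, 3): e=[114,4,10] → █
    (8,1)@(17, 3): e=[122,20,-14] → ·
    (6,2)@(13, 5): e=[86,12,30] → █
    (8,2)@(17, 5): e=[102,44,-18] → ·
    (4,3)@(9, 7): e=[50,4,74] → █
    (5,3)@(11, 7): e=[58,20,50] → █
    (8,3)@(17, 7): e=[82,68,-22] → ·
    (3,4)@(7, 9): e=[22,12,94] → █
    (7,4)@(15, 9): e=[54,76,-2] → ·
    (3,5)@(7, 11): e=[2,36,90] → █
    (7,5)@(15, 11): e=[34,100,-6] → ·
    (3,6)@(7, 13): e=[-18,60,86] → ·
  covered (16 px):
    · · · · · · · · · ·
    · · · · · · · █ · ·
    · · · · · · █ █ · ·
    · · · · █ █ █ █ · ·
    · · · █ █ █ █ · · ·
    · · · █ █ █ █ · · ·
    · · · · · · █ · · ·
    · · · · · · · · · ·
    · · · · · · · · · ·

Z-buffer (winner per pixel, '.' = empty):
  . . 0 0 0 0 . . . .
  . . 0 1 0 . . 4 . .
  . 0 1 1 . . 4 4 . 3
  . 1 1 1 4 4 4 4 . .
  1 1 1 1 4 4 4 . . .
  . 1 1 1 4 4 4 . . .
  . 2 1 1 . . 4 . . .
  2 . . 1 . . . . . .
  . . . . . . . . . .

Result: -1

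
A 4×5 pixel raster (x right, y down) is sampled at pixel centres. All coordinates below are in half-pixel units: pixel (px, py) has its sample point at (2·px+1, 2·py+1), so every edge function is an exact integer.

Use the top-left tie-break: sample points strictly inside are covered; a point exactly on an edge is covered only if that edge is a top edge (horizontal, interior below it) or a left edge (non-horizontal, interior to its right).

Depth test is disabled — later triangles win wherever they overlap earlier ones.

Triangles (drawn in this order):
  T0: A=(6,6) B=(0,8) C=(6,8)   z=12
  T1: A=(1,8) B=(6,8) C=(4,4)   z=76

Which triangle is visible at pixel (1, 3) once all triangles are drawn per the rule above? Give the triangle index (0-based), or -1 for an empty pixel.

T0:
  2·area = 12  (B↔C swapped to make it positive)
  edge (6, 6)→(6, 8): d=(0,2) right/bottom  bias=-1
  edge (6, 8)→(0, 8): d=(-6,0) right/bottom  bias=-1
  edge (0, 8)→(6, 6): d=(6,-2) top-left  bias=+0
    (1,3)@(3, 7): e=[6,6,0] → █  [on edge]
    (2,3)@(5, 7): e=[2,6,4] → █
    (3,3)@(7, 7): e=[-2,6,8] → ·
    (1,4)@(3, 9): e=[6,-6,12] → ·
    (2,4)@(5, 9): e=[2,-6,16] → ·
  covered (2 px):
    · · · ·
    · · · ·
    · · · ·
    · █ █ ·
    · · · ·
T1:
  2·area = 20  (B↔C swapped to make it positive)
  edge (1, 8)→(4, 4): d=(3,-4) top-left  bias=+0
  edge (4, 4)→(6, 8): d=(2,4) right/bottom  bias=-1
  edge (6, 8)→(1, 8): d=(-5,0) right/bottom  bias=-1
    (1,3)@(3, 7): e=[5,10,5] → █
    (2,3)@(5, 7): e=[13,2,5] → █
    (3,3)@(7, 7): e=[21,-6,5] → ·
    (1,4)@(3, 9): e=[11,14,-5] → ·
    (2,4)@(5, 9): e=[19,6,-5] → ·
  covered (2 px):
    · · · ·
    · · · ·
    · · · ·
    · █ █ ·
    · · · ·

Z-buffer (winner per pixel, '.' = empty):
  . . . .
  . . . .
  . . . .
  . 1 1 .
  . . . .

Answer: 1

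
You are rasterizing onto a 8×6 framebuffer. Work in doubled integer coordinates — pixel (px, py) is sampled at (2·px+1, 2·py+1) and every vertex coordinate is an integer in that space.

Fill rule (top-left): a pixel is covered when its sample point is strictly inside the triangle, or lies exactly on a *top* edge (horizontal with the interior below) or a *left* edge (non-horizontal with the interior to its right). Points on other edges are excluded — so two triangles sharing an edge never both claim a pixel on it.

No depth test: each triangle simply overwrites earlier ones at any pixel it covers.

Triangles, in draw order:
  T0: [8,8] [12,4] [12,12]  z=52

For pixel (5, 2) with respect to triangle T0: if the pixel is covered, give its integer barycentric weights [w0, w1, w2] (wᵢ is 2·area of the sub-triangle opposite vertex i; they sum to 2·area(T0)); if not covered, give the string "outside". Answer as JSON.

T0:
  2·area = 32
  edge (8, 8)→(12, 4): d=(4,-4) top-left  bias=+0
  edge (12, 4)→(12, 12): d=(0,8) right/bottom  bias=-1
  edge (12, 12)→(8, 8): d=(-4,-4) top-left  bias=+0
    (0,0)@(1, 1): e=[-56,88,0] → .  [on edge]
    (7,0)@(15, 1): e=[0,-24,56] → .  [on edge]
    (1,1)@(3, 3): e=[-40,72,0] → .  [on edge]
    (6,1)@(13, 3): e=[0,-8,40] → .  [on edge]
    (2,2)@(5, 5): e=[-24,56,0] → .  [on edge]
    (5,2)@(11, 5): e=[0,8,24] → X  [on edge]
    (6,2)@(13, 5): e=[8,-8,32] → .
    (3,3)@(7, 7): e=[-8,40,0] → .  [on edge]
    (4,3)@(9, 7): e=[0,24,8] → X  [on edge]
    (6,3)@(13, 7): e=[16,-8,24] → .
    (3,4)@(7, 9): e=[0,40,-8] → .  [on edge]
    (4,4)@(9, 9): e=[8,24,0] → X  [on edge]
    (2,5)@(5, 11): e=[0,56,-24] → .  [on edge]
    (5,5)@(11, 11): e=[24,8,0] → X  [on edge]
  covered (6 px):
    . . . . . . . .
    . . . . . . . .
    . . . . . X . .
    . . . . X X . .
    . . . . X X . .
    . . . . . X . .

Final: [8,24,0]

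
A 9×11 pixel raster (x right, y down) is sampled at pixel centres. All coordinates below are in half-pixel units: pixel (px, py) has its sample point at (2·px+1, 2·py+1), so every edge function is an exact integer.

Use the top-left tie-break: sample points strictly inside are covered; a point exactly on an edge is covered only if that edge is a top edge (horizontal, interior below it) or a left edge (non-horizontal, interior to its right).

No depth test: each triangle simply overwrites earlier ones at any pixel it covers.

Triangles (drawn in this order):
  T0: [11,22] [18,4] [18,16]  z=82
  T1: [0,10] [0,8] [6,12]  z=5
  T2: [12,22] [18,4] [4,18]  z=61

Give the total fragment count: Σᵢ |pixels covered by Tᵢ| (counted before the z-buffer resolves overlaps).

T0:
  2·area = 84
  edge (11, 22)→(18, 4): d=(7,-18) top-left  bias=+0
  edge (18, 4)→(18, 16): d=(0,12) right/bottom  bias=-1
  edge (18, 16)→(11, 22): d=(-7,6) right/bottom  bias=-1
    (8,3)@(17, 7): e=[3,12,69] → X
    (8,4)@(17, 9): e=[17,12,55] → X
    (8,5)@(17, 11): e=[31,12,41] → X
    (7,6)@(15, 13): e=[9,36,39] → X
    (7,7)@(15, 15): e=[23,36,25] → X
    (6,8)@(13, 17): e=[1,60,23] → X
    (8,8)@(17, 17): e=[73,12,-1] → .
    (6,9)@(13, 19): e=[15,60,9] → X
    (7,9)@(15, 19): e=[51,36,-3] → .
    (6,10)@(13, 21): e=[29,60,-5] → .
  covered (10 px):
    . . . . . . . . .
    . . . . . . . . .
    . . . . . . . . .
    . . . . . . . . X
    . . . . . . . . X
    . . . . . . . . X
    . . . . . . . X X
    . . . . . . . X X
    . . . . . . X X .
    . . . . . . X . .
    . . . . . . . . .
T1:
  2·area = 12
  edge (0, 10)→(0, 8): d=(0,-2) top-left  bias=+0
  edge (0, 8)→(6, 12): d=(6,4) right/bottom  bias=-1
  edge (6, 12)→(0, 10): d=(-6,-2) top-left  bias=+0
    (0,4)@(1, 9): e=[2,2,8] → X
    (1,4)@(3, 9): e=[6,-6,12] → .
    (0,5)@(1, 11): e=[2,14,-4] → .
    (1,5)@(3, 11): e=[6,6,0] → X  [on edge]
    (2,5)@(5, 11): e=[10,-2,4] → .
    (1,6)@(3, 13): e=[6,18,-12] → .
    (4,6)@(9, 13): e=[18,-6,0] → .  [on edge]
    (7,7)@(15, 15): e=[30,-18,0] → .  [on edge]
  covered (2 px):
    . . . . . . . . .
    . . . . . . . . .
    . . . . . . . . .
    . . . . . . . . .
    X . . . . . . . .
    . X . . . . . . .
    . . . . . . . . .
    . . . . . . . . .
    . . . . . . . . .
    . . . . . . . . .
    . . . . . . . . .
T2:
  2·area = 168  (B↔C swapped to make it positive)
  edge (12, 22)→(4, 18): d=(-8,-4) top-left  bias=+0
  edge (4, 18)→(18, 4): d=(14,-14) top-left  bias=+0
  edge (18, 4)→(12, 22): d=(-6,18) right/bottom  bias=-1
    (8,2)@(17, 5): e=[156,0,12] → X  [on edge]
    (7,3)@(15, 7): e=[132,0,36] → X  [on edge]
    (8,3)@(17, 7): e=[140,28,0] → .  [on edge]
    (6,4)@(13, 9): e=[108,0,60] → X  [on edge]
    (8,4)@(17, 9): e=[124,56,-12] → .
    (5,5)@(11, 11): e=[84,0,84] → X  [on edge]
    (8,5)@(17, 11): e=[108,84,-24] → .
    (4,6)@(9, 13): e=[60,0,108] → X  [on edge]
    (7,6)@(15, 13): e=[84,84,0] → .  [on edge]
    (3,7)@(7, 15): e=[36,0,132] → X  [on edge]
    (7,7)@(15, 15): e=[68,112,-12] → .
    (2,8)@(5, 17): e=[12,0,156] → X  [on edge]
    (1,9)@(3, 19): e=[-12,0,180] → .  [on edge]
    (6,9)@(13, 19): e=[28,140,0] → .  [on edge]
    (0,10)@(1, 21): e=[-36,0,204] → .  [on edge]
  covered (23 px):
    . . . . . . . . .
    . . . . . . . . .
    . . . . . . . . X
    . . . . . . . X .
    . . . . . . X X .
    . . . . . X X X .
    . . . . X X X . .
    . . . X X X X . .
    . . X X X X X . .
    . . . X X X . . .
    . . . . . X . . .

Final: 35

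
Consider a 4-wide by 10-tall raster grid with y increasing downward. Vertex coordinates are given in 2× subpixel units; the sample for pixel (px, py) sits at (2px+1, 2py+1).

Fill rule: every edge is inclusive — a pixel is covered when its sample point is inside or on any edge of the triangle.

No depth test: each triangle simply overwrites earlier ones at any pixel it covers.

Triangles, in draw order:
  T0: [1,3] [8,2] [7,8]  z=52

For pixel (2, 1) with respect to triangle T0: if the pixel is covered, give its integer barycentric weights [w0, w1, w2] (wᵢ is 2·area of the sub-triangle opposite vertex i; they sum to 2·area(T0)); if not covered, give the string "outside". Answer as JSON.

T0:
  2·area = 41
  edge (1, 3)→(8, 2): d=(7,-1) inclusive
  edge (8, 2)→(7, 8): d=(-1,6) inclusive
  edge (7, 8)→(1, 3): d=(-6,-5) inclusive
    (0,1)@(1, 3): e=[0,41,0] → X  [on edge]
    (1,1)@(3, 3): e=[2,29,10] → X
    (2,1)@(5, 3): e=[4,17,20] → X
    (3,1)@(7, 3): e=[6,5,30] → X
    (0,2)@(1, 5): e=[14,39,-12] → .
    (1,2)@(3, 5): e=[16,27,-2] → .
    (2,2)@(5, 5): e=[18,15,8] → X
    (2,3)@(5, 7): e=[32,13,-4] → .
    (3,3)@(7, 7): e=[34,1,6] → X
    (3,4)@(7, 9): e=[48,-1,-6] → .
  covered (7 px):
    . . . .
    X X X X
    . . X X
    . . . X
    . . . .
    . . . .
    . . . .
    . . . .
    . . . .
    . . . .

Answer: [17,20,4]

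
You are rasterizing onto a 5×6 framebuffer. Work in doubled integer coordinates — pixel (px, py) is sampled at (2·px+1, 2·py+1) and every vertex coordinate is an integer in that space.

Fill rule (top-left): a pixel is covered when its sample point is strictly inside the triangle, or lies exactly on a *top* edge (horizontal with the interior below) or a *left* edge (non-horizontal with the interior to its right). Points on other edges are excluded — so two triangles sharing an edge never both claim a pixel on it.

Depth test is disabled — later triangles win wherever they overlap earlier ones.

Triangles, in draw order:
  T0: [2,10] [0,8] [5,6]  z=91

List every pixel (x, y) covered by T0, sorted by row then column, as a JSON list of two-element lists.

T0:
  2·area = 14
  edge (2, 10)→(0, 8): d=(-2,-2) top-left  bias=+0
  edge (0, 8)→(5, 6): d=(5,-2) top-left  bias=+0
  edge (5, 6)→(2, 10): d=(-3,4) right/bottom  bias=-1
    (1,3)@(3, 7): e=[8,1,5] → X
    (2,3)@(5, 7): e=[12,5,-3] → .
    (0,4)@(1, 9): e=[0,7,7] → X  [on edge]
    (1,4)@(3, 9): e=[4,11,-1] → .
    (0,5)@(1, 11): e=[-4,17,1] → .
    (1,5)@(3, 11): e=[0,21,-7] → .  [on edge]
  covered (2 px):
    . . . . .
    . . . . .
    . . . . .
    . X . . .
    X . . . .
    . . . . .

Answer: [[1,3],[0,4]]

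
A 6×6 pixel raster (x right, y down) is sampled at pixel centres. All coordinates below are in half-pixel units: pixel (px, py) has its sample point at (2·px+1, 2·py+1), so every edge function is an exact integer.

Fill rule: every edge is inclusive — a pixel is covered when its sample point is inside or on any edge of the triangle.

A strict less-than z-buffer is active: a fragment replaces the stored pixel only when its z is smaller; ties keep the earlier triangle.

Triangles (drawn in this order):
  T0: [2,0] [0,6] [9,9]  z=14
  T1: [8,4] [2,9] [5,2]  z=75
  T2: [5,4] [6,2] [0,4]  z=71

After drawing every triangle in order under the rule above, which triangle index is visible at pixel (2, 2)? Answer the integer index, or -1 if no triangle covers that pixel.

T0:
  2·area = 60  (B↔C swapped to make it positive)
  edge (2, 0)→(9, 9): d=(7,9) inclusive
  edge (9, 9)→(0, 6): d=(-9,-3) inclusive
  edge (0, 6)→(2, 0): d=(2,-6) inclusive
    (0,1)@(1, 3): e=[30,30,0] → █  [on edge]
    (1,1)@(3, 3): e=[12,36,12] → █
    (2,1)@(5, 3): e=[-6,42,24] → ·
    (0,2)@(1, 5): e=[44,12,4] → █
    (2,2)@(5, 5): e=[8,24,28] → █
    (3,2)@(7, 5): e=[-10,30,40] → ·
    (0,3)@(1, 7): e=[58,-6,8] → ·
    (1,3)@(3, 7): e=[40,0,20] → █  [on edge]
    (3,3)@(7, 7): e=[4,12,44] → █
    (4,3)@(9, 7): e=[-14,18,56] → ·
    (1,4)@(3, 9): e=[54,-18,24] → ·
    (2,4)@(5, 9): e=[36,-12,36] → ·
    (4,4)@(9, 9): e=[0,0,60] → █  [on edge]
  covered (9 px):
    · · · · · ·
    █ █ · · · ·
    █ █ █ · · ·
    · █ █ █ · ·
    · · · · █ ·
    · · · · · ·
T1:
  2·area = 27
  edge (8, 4)→(2, 9): d=(-6,5) inclusive
  edge (2, 9)→(5, 2): d=(3,-7) inclusive
  edge (5, 2)→(8, 4): d=(3,2) inclusive
    (2,1)@(5, 3): e=[21,3,3] → █
    (3,1)@(7, 3): e=[11,17,-1] → ·
    (2,2)@(5, 5): e=[9,9,9] → █
    (3,2)@(7, 5): e=[-1,23,5] → ·
    (1,3)@(3, 7): e=[7,1,19] → █
    (2,3)@(5, 7): e=[-3,15,15] → ·
    (1,4)@(3, 9): e=[-5,7,25] → ·
  covered (3 px):
    · · · · · ·
    · · █ · · ·
    · · █ · · ·
    · █ · · · ·
    · · · · · ·
    · · · · · ·
T2:
  2·area = 10  (B↔C swapped to make it positive)
  edge (5, 4)→(0, 4): d=(-5,0) inclusive
  edge (0, 4)→(6, 2): d=(6,-2) inclusive
  edge (6, 2)→(5, 4): d=(-1,2) inclusive
    (4,0)@(9, 1): e=[15,0,-5] → ·  [on edge]
    (1,1)@(3, 3): e=[5,0,5] → █  [on edge]
    (2,1)@(5, 3): e=[5,4,1] → █
    (3,1)@(7, 3): e=[5,8,-3] → ·
    (1,2)@(3, 5): e=[-5,12,3] → ·
    (2,2)@(5, 5): e=[-5,16,-1] → ·
  covered (2 px):
    · · · · · ·
    · █ █ · · ·
    · · · · · ·
    · · · · · ·
    · · · · · ·
    · · · · · ·

Z-buffer (winner per pixel, '.' = empty):
  . . . . . .
  0 0 2 . . .
  0 0 0 . . .
  . 0 0 0 . .
  . . . . 0 .
  . . . . . .

Result: 0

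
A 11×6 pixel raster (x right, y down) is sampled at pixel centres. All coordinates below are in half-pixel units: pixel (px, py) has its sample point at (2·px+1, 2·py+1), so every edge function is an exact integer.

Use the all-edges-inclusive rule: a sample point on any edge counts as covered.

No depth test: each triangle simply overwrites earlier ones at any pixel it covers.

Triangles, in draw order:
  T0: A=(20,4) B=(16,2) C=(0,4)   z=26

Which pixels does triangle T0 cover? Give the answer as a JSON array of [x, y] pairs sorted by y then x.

T0:
  2·area = 40  (B↔C swapped to make it positive)
  edge (20, 4)→(0, 4): d=(-20,0) inclusive
  edge (0, 4)→(16, 2): d=(16,-2) inclusive
  edge (16, 2)→(20, 4): d=(4,2) inclusive
    (4,1)@(9, 3): e=[20,2,18] → █
    (5,1)@(11, 3): e=[20,6,14] → █
    (6,1)@(13, 3): e=[20,10,10] → █
    (7,1)@(15, 3): e=[20,14,6] → █
    (8,1)@(17, 3): e=[20,18,2] → █
    (9,1)@(19, 3): e=[20,22,-2] → ·
    (4,2)@(9, 5): e=[-20,34,26] → ·
    (5,2)@(11, 5): e=[-20,38,22] → ·
    (6,2)@(13, 5): e=[-20,42,18] → ·
    (7,2)@(15, 5): e=[-20,46,14] → ·
    (8,2)@(17, 5): e=[-20,50,10] → ·
  covered (5 px):
    · · · · · · · · · · ·
    · · · · █ █ █ █ █ · ·
    · · · · · · · · · · ·
    · · · · · · · · · · ·
    · · · · · · · · · · ·
    · · · · · · · · · · ·

Answer: [[4,1],[5,1],[6,1],[7,1],[8,1]]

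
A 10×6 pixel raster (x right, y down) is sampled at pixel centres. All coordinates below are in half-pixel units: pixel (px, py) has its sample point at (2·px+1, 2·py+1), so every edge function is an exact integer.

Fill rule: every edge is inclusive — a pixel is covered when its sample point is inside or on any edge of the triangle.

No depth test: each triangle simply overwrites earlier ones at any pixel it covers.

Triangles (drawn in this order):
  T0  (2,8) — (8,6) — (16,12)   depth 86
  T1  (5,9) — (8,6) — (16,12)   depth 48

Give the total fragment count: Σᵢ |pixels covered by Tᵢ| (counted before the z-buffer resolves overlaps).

T0:
  2·area = 52
  edge (2, 8)→(8, 6): d=(6,-2) inclusive
  edge (8, 6)→(16, 12): d=(8,6) inclusive
  edge (16, 12)→(2, 8): d=(-14,-4) inclusive
    (8,1)@(17, 3): e=[0,-78,130] → .  [on edge]
    (5,2)@(11, 5): e=[0,-26,78] → .  [on edge]
    (2,3)@(5, 7): e=[0,26,26] → X  [on edge]
    (3,3)@(7, 7): e=[4,14,34] → X
    (4,3)@(9, 7): e=[8,2,42] → X
    (5,3)@(11, 7): e=[12,-10,50] → .
    (2,4)@(5, 9): e=[12,42,-2] → .
    (3,4)@(7, 9): e=[16,30,6] → X
    (5,4)@(11, 9): e=[24,6,22] → X
    (6,4)@(13, 9): e=[28,-6,30] → .
    (3,5)@(7, 11): e=[28,46,-22] → .
    (4,5)@(9, 11): e=[32,34,-14] → .
  covered (7 px):
    . . . . . . . . . .
    . . . . . . . . . .
    . . . . . . . . . .
    . . X X X . . . . .
    . . . X X X . . . .
    . . . . . . X . . .
T1:
  2·area = 42
  edge (5, 9)→(8, 6): d=(3,-3) inclusive
  edge (8, 6)→(16, 12): d=(8,6) inclusive
  edge (16, 12)→(5, 9): d=(-11,-3) inclusive
    (6,0)@(13, 1): e=[0,-70,112] → .  [on edge]
    (5,1)@(11, 3): e=[0,-42,84] → .  [on edge]
    (4,2)@(9, 5): e=[0,-14,56] → .  [on edge]
    (3,3)@(7, 7): e=[0,14,28] → X  [on edge]
    (4,3)@(9, 7): e=[6,2,34] → X
    (5,3)@(11, 7): e=[12,-10,40] → .
    (2,4)@(5, 9): e=[0,42,0] → X  [on edge]
    (5,4)@(11, 9): e=[18,6,18] → X
    (6,4)@(13, 9): e=[24,-6,24] → .
    (1,5)@(3, 11): e=[0,70,-28] → .  [on edge]
    (2,5)@(5, 11): e=[6,58,-22] → .
    (3,5)@(7, 11): e=[12,46,-16] → .
  covered (7 px):
    . . . . . . . . . .
    . . . . . . . . . .
    . . . . . . . . . .
    . . . X X . . . . .
    . . X X X X . . . .
    . . . . . . X . . .

Result: 14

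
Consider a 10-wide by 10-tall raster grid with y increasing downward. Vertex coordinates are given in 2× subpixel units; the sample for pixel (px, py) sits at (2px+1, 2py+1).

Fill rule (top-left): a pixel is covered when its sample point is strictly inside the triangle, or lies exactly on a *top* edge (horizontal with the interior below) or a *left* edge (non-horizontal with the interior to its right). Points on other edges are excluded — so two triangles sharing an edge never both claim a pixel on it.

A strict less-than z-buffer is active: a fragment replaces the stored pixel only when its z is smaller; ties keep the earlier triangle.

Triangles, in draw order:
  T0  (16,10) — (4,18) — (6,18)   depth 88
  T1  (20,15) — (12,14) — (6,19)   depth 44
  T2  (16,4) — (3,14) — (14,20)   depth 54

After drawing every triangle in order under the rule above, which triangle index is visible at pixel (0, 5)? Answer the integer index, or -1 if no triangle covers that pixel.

T0:
  2·area = 16  (B↔C swapped to make it positive)
  edge (16, 10)→(6, 18): d=(-10,8) right/bottom  bias=-1
  edge (6, 18)→(4, 18): d=(-2,0) right/bottom  bias=-1
  edge (4, 18)→(16, 10): d=(12,-8) top-left  bias=+0
    (4,7)@(9, 15): e=[6,6,4] → X
    (5,7)@(11, 15): e=[-10,6,20] → .
    (3,8)@(7, 17): e=[2,2,12] → X
    (4,8)@(9, 17): e=[-14,2,28] → .
    (3,9)@(7, 19): e=[-18,-2,36] → .
  covered (2 px):
    . . . . . . . . . .
    . . . . . . . . . .
    . . . . . . . . . .
    . . . . . . . . . .
    . . . . . . . . . .
    . . . . . . . . . .
    . . . . . . . . . .
    . . . . X . . . . .
    . . . X . . . . . .
    . . . . . . . . . .
T1:
  2·area = 46  (B↔C swapped to make it positive)
  edge (20, 15)→(6, 19): d=(-14,4) right/bottom  bias=-1
  edge (6, 19)→(12, 14): d=(6,-5) top-left  bias=+0
  edge (12, 14)→(20, 15): d=(8,1) right/bottom  bias=-1
    (5,7)@(11, 15): e=[36,1,9] → X
    (6,7)@(13, 15): e=[28,11,7] → X
    (7,7)@(15, 15): e=[20,21,5] → X
    (8,7)@(17, 15): e=[12,31,3] → X
    (9,7)@(19, 15): e=[4,41,1] → X
    (4,8)@(9, 17): e=[16,3,27] → X
    (6,8)@(13, 17): e=[0,23,23] → .  [on edge]
    (7,8)@(15, 17): e=[-8,33,21] → .
    (8,8)@(17, 17): e=[-16,43,19] → .
    (9,8)@(19, 17): e=[-24,53,17] → .
    (4,9)@(9, 19): e=[-12,15,43] → .
    (5,9)@(11, 19): e=[-20,25,41] → .
  covered (7 px):
    . . . . . . . . . .
    . . . . . . . . . .
    . . . . . . . . . .
    . . . . . . . . . .
    . . . . . . . . . .
    . . . . . . . . . .
    . . . . . . . . . .
    . . . . . X X X X X
    . . . . X X . . . .
    . . . . . . . . . .
T2:
  2·area = 188  (B↔C swapped to make it positive)
  edge (16, 4)→(14, 20): d=(-2,16) right/bottom  bias=-1
  edge (14, 20)→(3, 14): d=(-11,-6) top-left  bias=+0
  edge (3, 14)→(16, 4): d=(13,-10) top-left  bias=+0
    (7,2)@(15, 5): e=[14,171,3] → X
    (8,2)@(17, 5): e=[-18,183,23] → .
    (6,3)@(13, 7): e=[42,137,9] → X
    (8,3)@(17, 7): e=[-22,161,49] → .
    (5,4)@(11, 9): e=[70,103,15] → X
    (8,4)@(17, 9): e=[-26,139,75] → .
    (3,5)@(7, 11): e=[130,57,1] → X
    (4,5)@(9, 11): e=[98,69,21] → X
    (8,5)@(17, 11): e=[-30,117,101] → .
    (2,6)@(5, 13): e=[158,23,7] → X
    (7,6)@(15, 13): e=[-2,83,107] → .
    (2,7)@(5, 15): e=[154,1,33] → X
  covered (25 px):
    . . . . . . . . . .
    . . . . . . . . . .
    . . . . . . . X . .
    . . . . . . X X . .
    . . . . . X X X . .
    . . . X X X X X . .
    . . X X X X X . . .
    . . X X X X X . . .
    . . . . X X X . . .
    . . . . . . X . . .

Z-buffer (winner per pixel, '.' = empty):
  . . . . . . . . . .
  . . . . . . . . . .
  . . . . . . . 2 . .
  . . . . . . 2 2 . .
  . . . . . 2 2 2 . .
  . . . 2 2 2 2 2 . .
  . . 2 2 2 2 2 . . .
  . . 2 2 2 1 1 1 1 1
  . . . 0 1 1 2 . . .
  . . . . . . 2 . . .

Result: -1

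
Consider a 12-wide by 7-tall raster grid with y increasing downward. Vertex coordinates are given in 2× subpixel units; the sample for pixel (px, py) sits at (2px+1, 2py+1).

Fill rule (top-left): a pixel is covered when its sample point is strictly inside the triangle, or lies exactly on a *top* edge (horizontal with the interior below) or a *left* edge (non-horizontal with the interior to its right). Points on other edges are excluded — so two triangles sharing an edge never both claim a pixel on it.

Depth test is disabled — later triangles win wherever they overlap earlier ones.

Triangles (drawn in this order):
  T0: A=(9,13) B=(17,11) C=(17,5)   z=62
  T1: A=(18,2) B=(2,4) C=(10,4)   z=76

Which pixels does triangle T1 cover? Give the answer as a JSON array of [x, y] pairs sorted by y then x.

T0:
  2·area = 48  (B↔C swapped to make it positive)
  edge (9, 13)→(17, 5): d=(8,-8) top-left  bias=+0
  edge (17, 5)→(17, 11): d=(0,6) right/bottom  bias=-1
  edge (17, 11)→(9, 13): d=(-8,2) right/bottom  bias=-1
    (8,0)@(17, 1): e=[-32,0,80] → ·  [on edge]
    (10,0)@(21, 1): e=[0,-24,72] → ·  [on edge]
    (8,1)@(17, 3): e=[-16,0,64] → ·  [on edge]
    (9,1)@(19, 3): e=[0,-12,60] → ·  [on edge]
    (8,2)@(17, 5): e=[0,0,48] → ·  [on edge]
    (7,3)@(15, 7): e=[0,12,36] → █  [on edge]
    (8,3)@(17, 7): e=[16,0,32] → ·  [on edge]
    (6,4)@(13, 9): e=[0,24,24] → █  [on edge]
    (8,4)@(17, 9): e=[32,0,16] → ·  [on edge]
    (5,5)@(11, 11): e=[0,36,12] → █  [on edge]
    (8,5)@(17, 11): e=[48,0,0] → ·  [on edge]
    (4,6)@(9, 13): e=[0,48,0] → ·  [on edge]
    (8,6)@(17, 13): e=[64,0,-16] → ·  [on edge]
  covered (6 px):
    · · · · · · · · · · · ·
    · · · · · · · · · · · ·
    · · · · · · · · · · · ·
    · · · · · · · █ · · · ·
    · · · · · · █ █ · · · ·
    · · · · · █ █ █ · · · ·
    · · · · · · · · · · · ·
T1:
  2·area = 16  (B↔C swapped to make it positive)
  edge (18, 2)→(10, 4): d=(-8,2) right/bottom  bias=-1
  edge (10, 4)→(2, 4): d=(-8,0) right/bottom  bias=-1
  edge (2, 4)→(18, 2): d=(16,-2) top-left  bias=+0
    (5,1)@(11, 3): e=[6,8,2] → █
    (6,1)@(13, 3): e=[2,8,6] → █
    (7,1)@(15, 3): e=[-2,8,10] → ·
    (5,2)@(11, 5): e=[-10,-8,34] → ·
    (6,2)@(13, 5): e=[-14,-8,38] → ·
  covered (2 px):
    · · · · · · · · · · · ·
    · · · · · █ █ · · · · ·
    · · · · · · · · · · · ·
    · · · · · · · · · · · ·
    · · · · · · · · · · · ·
    · · · · · · · · · · · ·
    · · · · · · · · · · · ·

Result: [[5,1],[6,1]]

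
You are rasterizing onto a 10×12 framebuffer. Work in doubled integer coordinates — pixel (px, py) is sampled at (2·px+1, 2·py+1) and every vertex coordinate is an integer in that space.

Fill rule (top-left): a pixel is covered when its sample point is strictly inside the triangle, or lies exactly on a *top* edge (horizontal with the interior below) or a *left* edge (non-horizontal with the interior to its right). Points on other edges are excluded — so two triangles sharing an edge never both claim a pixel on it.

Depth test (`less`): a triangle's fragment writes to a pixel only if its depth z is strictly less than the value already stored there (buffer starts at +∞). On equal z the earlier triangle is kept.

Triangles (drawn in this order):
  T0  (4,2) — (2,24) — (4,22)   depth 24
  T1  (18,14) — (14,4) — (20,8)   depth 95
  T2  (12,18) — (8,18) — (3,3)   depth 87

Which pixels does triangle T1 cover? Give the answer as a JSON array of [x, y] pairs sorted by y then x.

T0:
  2·area = 40  (B↔C swapped to make it positive)
  edge (4, 2)→(4, 22): d=(0,20) right/bottom  bias=-1
  edge (4, 22)→(2, 24): d=(-2,2) right/bottom  bias=-1
  edge (2, 24)→(4, 2): d=(2,-22) top-left  bias=+0
    (9,3)@(19, 7): e=[-300,0,340] → ·  [on edge]
    (8,4)@(17, 9): e=[-260,0,300] → ·  [on edge]
    (7,5)@(15, 11): e=[-220,0,260] → ·  [on edge]
    (1,6)@(3, 13): e=[20,20,0] → #  [on edge]
    (2,6)@(5, 13): e=[-20,16,44] → ·
    (6,6)@(13, 13): e=[-180,0,220] → ·  [on edge]
    (1,7)@(3, 15): e=[20,16,4] → #
    (2,7)@(5, 15): e=[-20,12,48] → ·
    (5,7)@(11, 15): e=[-140,0,180] → ·  [on edge]
    (1,8)@(3, 17): e=[20,12,8] → #
    (2,8)@(5, 17): e=[-20,8,52] → ·
    (4,8)@(9, 17): e=[-100,0,140] → ·  [on edge]
    (3,9)@(7, 19): e=[-60,0,100] → ·  [on edge]
    (2,10)@(5, 21): e=[-20,0,60] → ·  [on edge]
    (1,11)@(3, 23): e=[20,0,20] → ·  [on edge]
  covered (5 px):
    · · · · · · · · · ·
    · · · · · · · · · ·
    · · · · · · · · · ·
    · · · · · · · · · ·
    · · · · · · · · · ·
    · · · · · · · · · ·
    · # · · · · · · · ·
    · # · · · · · · · ·
    · # · · · · · · · ·
    · # · · · · · · · ·
    · # · · · · · · · ·
    · · · · · · · · · ·
T1:
  2·area = 44
  edge (18, 14)→(14, 4): d=(-4,-10) top-left  bias=+0
  edge (14, 4)→(20, 8): d=(6,4) right/bottom  bias=-1
  edge (20, 8)→(18, 14): d=(-2,6) right/bottom  bias=-1
    (7,2)@(15, 5): e=[6,2,36] → #
    (8,2)@(17, 5): e=[26,-6,24] → ·
    (7,3)@(15, 7): e=[-2,14,32] → ·
    (8,3)@(17, 7): e=[18,6,20] → #
    (9,3)@(19, 7): e=[38,-2,8] → ·
    (8,4)@(17, 9): e=[10,18,16] → #
    (9,4)@(19, 9): e=[30,10,4] → #
    (8,5)@(17, 11): e=[2,30,12] → #
    (9,5)@(19, 11): e=[22,22,0] → ·  [on edge]
    (8,6)@(17, 13): e=[-6,42,8] → ·
    (8,8)@(17, 17): e=[-22,66,0] → ·  [on edge]
    (7,11)@(15, 23): e=[-66,110,0] → ·  [on edge]
  covered (5 px):
    · · · · · · · · · ·
    · · · · · · · · · ·
    · · · · · · · # · ·
    · · · · · · · · # ·
    · · · · · · · · # #
    · · · · · · · · # ·
    · · · · · · · · · ·
    · · · · · · · · · ·
    · · · · · · · · · ·
    · · · · · · · · · ·
    · · · · · · · · · ·
    · · · · · · · · · ·
T2:
  2·area = 60
  edge (12, 18)→(8, 18): d=(-4,0) right/bottom  bias=-1
  edge (8, 18)→(3, 3): d=(-5,-15) top-left  bias=+0
  edge (3, 3)→(12, 18): d=(9,15) right/bottom  bias=-1
    (1,1)@(3, 3): e=[60,0,0] → ·  [on edge]
    (2,3)@(5, 7): e=[44,10,6] → #
    (3,3)@(7, 7): e=[44,40,-24] → ·
    (2,4)@(5, 9): e=[36,0,24] → #  [on edge]
    (3,4)@(7, 9): e=[36,30,-6] → ·
    (2,5)@(5, 11): e=[28,-10,42] → ·
    (3,5)@(7, 11): e=[28,20,12] → #
    (4,5)@(9, 11): e=[28,50,-18] → ·
    (3,6)@(7, 13): e=[20,10,30] → #
    (4,6)@(9, 13): e=[20,40,0] → ·  [on edge]
    (3,7)@(7, 15): e=[12,0,48] → #  [on edge]
    (4,7)@(9, 15): e=[12,30,18] → #
    (4,10)@(9, 21): e=[-12,0,72] → ·  [on edge]
    (7,11)@(15, 23): e=[-20,80,0] → ·  [on edge]
  covered (8 px):
    · · · · · · · · · ·
    · · · · · · · · · ·
    · · · · · · · · · ·
    · · # · · · · · · ·
    · · # · · · · · · ·
    · · · # · · · · · ·
    · · · # · · · · · ·
    · · · # # · · · · ·
    · · · · # # · · · ·
    · · · · · · · · · ·
    · · · · · · · · · ·
    · · · · · · · · · ·

Final: [[7,2],[8,3],[8,4],[9,4],[8,5]]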